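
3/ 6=1/ 2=0.50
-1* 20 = -20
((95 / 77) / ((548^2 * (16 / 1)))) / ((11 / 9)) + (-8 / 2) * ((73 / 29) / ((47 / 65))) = -77243280790475 / 5547028098304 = -13.93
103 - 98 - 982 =-977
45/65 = 9/13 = 0.69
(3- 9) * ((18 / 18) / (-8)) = 3 / 4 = 0.75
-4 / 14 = -2 / 7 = -0.29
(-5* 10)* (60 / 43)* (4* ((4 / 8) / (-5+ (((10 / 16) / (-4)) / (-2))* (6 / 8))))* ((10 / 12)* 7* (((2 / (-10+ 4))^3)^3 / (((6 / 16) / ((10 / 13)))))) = -143360000 / 8351122923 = -0.02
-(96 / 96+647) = -648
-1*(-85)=85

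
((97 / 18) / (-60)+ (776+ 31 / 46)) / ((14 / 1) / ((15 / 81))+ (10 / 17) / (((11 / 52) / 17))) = 212193839 / 33573744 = 6.32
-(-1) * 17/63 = 17/63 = 0.27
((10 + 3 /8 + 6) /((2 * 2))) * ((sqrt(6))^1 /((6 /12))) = 131 * sqrt(6) /16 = 20.06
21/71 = 0.30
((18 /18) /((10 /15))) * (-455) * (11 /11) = -1365 /2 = -682.50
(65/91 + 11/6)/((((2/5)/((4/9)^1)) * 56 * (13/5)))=2675/137592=0.02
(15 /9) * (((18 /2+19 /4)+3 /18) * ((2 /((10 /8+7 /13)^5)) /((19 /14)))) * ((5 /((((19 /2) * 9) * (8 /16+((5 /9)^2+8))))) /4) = 11111462835200 /3583817763797871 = 0.00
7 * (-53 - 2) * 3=-1155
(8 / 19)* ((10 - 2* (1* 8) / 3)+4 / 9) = 368 / 171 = 2.15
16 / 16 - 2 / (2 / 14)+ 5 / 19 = -242 / 19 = -12.74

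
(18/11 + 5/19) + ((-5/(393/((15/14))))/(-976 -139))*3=162368989/85477238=1.90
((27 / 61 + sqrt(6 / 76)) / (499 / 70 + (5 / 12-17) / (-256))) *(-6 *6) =-104509440 / 47179169-1935360 *sqrt(114) / 14695151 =-3.62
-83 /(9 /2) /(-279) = 166 /2511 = 0.07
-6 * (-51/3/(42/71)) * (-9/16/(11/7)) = -10863/176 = -61.72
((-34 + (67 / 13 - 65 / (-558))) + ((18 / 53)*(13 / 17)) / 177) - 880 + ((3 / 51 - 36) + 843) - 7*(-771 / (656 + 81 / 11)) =-263188066724729 / 2813835471642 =-93.53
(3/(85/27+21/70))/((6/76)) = 540/49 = 11.02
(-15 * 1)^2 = 225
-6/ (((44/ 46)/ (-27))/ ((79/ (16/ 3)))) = 441531/ 176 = 2508.70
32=32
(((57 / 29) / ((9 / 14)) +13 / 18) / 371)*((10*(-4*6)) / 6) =-39460 / 96831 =-0.41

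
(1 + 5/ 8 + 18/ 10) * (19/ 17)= 2603/ 680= 3.83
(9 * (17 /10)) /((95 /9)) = 1377 /950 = 1.45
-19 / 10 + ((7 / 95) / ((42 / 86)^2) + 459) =1095037 / 2394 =457.41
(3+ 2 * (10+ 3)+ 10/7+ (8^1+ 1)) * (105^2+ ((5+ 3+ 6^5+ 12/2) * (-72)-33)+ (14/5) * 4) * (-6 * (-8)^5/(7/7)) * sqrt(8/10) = -298384090988544 * sqrt(5)/175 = -3812612062027.81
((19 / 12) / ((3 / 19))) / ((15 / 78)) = 4693 / 90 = 52.14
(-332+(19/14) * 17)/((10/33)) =-28545/28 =-1019.46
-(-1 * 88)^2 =-7744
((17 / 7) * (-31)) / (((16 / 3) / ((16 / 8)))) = -1581 / 56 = -28.23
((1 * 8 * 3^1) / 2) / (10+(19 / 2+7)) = 24 / 53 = 0.45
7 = 7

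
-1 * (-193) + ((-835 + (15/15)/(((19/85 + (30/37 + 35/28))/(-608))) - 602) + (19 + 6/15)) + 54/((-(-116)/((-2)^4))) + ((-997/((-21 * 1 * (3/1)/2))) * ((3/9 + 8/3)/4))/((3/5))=-84222655841/58336110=-1443.75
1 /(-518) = -1 /518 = -0.00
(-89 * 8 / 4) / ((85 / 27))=-4806 / 85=-56.54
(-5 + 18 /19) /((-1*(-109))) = -77 /2071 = -0.04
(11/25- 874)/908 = -21839/22700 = -0.96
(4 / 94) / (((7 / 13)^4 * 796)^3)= 23298085122481 / 164052761648669752096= 0.00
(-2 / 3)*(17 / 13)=-34 / 39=-0.87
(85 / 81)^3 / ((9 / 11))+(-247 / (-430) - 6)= -8253855427 / 2056676670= -4.01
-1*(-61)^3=226981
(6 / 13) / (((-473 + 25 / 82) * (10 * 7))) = -246 / 17636255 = -0.00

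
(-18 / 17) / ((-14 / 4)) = 36 / 119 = 0.30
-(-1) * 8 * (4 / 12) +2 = 14 / 3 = 4.67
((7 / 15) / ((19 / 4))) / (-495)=-28 / 141075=-0.00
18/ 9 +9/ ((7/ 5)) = 59/ 7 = 8.43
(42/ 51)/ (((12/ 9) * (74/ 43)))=903/ 2516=0.36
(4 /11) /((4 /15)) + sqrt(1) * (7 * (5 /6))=7.20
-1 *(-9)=9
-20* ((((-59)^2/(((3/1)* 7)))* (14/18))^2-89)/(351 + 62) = -241049600/301077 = -800.62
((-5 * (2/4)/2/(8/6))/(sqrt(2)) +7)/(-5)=-7/5 +3 * sqrt(2)/32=-1.27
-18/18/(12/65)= -65/12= -5.42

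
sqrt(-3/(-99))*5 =5*sqrt(33)/33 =0.87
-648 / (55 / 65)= -8424 / 11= -765.82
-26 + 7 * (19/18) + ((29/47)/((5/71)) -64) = -312383/4230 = -73.85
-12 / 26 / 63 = -2 / 273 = -0.01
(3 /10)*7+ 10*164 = 16421 /10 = 1642.10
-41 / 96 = -0.43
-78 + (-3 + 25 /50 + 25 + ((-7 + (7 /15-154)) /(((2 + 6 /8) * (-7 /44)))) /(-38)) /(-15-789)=-35753161 /458280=-78.02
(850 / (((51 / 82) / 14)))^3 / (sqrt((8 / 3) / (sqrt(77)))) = 12706040292102.57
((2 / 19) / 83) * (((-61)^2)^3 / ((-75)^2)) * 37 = 3812507702714 / 8870625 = 429790.20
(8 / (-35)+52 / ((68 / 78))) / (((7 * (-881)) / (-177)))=6257658 / 3669365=1.71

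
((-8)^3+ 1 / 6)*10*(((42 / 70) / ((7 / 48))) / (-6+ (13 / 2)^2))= -589632 / 1015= -580.92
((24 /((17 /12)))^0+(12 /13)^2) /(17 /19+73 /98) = 582806 /515957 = 1.13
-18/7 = -2.57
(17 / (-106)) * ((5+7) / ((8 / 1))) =-51 / 212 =-0.24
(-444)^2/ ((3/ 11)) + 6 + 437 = 723275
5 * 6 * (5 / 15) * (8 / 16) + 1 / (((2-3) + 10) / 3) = 16 / 3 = 5.33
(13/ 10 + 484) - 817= -3317/ 10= -331.70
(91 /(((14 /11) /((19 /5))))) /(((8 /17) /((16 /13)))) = 3553 /5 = 710.60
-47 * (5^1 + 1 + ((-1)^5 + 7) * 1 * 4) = -1410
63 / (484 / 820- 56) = -12915 / 11359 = -1.14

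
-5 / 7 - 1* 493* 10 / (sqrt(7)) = -4930* sqrt(7) / 7 - 5 / 7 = -1864.08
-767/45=-17.04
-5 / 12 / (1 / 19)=-95 / 12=-7.92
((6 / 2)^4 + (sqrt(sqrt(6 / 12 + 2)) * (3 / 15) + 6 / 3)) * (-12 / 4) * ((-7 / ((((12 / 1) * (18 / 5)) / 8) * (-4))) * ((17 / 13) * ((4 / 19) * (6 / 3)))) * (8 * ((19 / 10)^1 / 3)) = -79016 / 351-476 * 2^(3 / 4) * 5^(1 / 4) / 1755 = -225.80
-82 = -82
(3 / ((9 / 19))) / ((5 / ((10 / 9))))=38 / 27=1.41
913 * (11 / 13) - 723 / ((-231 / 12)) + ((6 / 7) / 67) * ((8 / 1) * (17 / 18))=163011755 / 201201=810.19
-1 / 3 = -0.33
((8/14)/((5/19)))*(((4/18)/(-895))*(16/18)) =-1216/2537325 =-0.00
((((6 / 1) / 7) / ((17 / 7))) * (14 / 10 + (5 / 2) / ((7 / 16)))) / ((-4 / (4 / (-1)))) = 1494 / 595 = 2.51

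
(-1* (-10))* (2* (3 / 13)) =60 / 13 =4.62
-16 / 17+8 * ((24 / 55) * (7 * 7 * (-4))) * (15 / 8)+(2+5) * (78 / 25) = -5899898 / 4675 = -1262.01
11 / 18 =0.61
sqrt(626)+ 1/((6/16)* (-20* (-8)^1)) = 25.04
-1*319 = -319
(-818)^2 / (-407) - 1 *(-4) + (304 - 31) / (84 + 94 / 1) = -118703177 / 72446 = -1638.51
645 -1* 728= -83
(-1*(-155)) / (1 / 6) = 930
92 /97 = 0.95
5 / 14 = 0.36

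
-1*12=-12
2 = 2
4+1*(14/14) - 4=1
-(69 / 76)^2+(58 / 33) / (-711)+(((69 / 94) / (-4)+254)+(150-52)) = 2235645862441 / 6369547536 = 350.99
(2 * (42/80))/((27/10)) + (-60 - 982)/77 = -18217/1386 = -13.14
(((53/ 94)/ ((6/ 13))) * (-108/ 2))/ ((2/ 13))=-428.79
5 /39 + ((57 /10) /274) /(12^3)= 2630647 /20517120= 0.13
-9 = -9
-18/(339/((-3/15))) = 6/565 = 0.01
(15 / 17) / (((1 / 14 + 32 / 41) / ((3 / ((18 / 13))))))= 2.24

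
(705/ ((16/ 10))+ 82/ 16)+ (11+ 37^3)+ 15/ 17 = 3475523/ 68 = 51110.63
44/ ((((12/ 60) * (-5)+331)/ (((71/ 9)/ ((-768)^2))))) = 0.00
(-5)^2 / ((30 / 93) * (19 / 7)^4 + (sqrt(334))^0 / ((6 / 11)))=11164650 / 8638001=1.29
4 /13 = 0.31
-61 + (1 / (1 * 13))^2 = -10308 / 169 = -60.99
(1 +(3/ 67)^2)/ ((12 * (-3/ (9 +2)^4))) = -32927609/ 80802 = -407.51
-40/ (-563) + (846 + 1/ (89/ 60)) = 42427862/ 50107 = 846.75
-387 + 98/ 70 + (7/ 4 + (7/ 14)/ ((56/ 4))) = -26867/ 70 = -383.81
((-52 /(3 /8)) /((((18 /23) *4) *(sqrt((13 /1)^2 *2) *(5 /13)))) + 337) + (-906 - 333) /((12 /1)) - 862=-2513 /4 - 598 *sqrt(2) /135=-634.51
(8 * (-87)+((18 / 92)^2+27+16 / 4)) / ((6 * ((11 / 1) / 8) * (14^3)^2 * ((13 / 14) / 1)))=-1407059 / 122054316384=-0.00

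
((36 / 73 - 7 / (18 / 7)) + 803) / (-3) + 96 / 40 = -5213761 / 19710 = -264.52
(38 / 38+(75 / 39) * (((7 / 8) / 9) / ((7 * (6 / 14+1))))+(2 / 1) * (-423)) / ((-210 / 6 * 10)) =2.41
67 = 67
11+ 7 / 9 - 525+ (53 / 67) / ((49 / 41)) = -15144620 / 29547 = -512.56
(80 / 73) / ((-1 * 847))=-80 / 61831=-0.00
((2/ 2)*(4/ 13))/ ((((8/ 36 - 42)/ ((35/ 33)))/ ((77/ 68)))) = -735/ 83096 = -0.01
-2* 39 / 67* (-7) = 8.15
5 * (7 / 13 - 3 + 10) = 490 / 13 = 37.69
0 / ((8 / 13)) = 0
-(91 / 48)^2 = -8281 / 2304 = -3.59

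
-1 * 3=-3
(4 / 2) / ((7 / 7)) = 2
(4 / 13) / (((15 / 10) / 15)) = 40 / 13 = 3.08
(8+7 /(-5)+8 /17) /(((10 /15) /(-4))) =-42.42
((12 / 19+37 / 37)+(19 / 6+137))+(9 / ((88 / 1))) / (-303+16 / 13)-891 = -749.20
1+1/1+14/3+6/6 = 23/3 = 7.67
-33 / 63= -11 / 21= -0.52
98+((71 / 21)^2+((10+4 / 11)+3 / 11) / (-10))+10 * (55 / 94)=114.22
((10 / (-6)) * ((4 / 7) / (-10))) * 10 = 0.95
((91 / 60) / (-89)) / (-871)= 7 / 357780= 0.00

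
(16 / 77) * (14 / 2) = 16 / 11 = 1.45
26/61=0.43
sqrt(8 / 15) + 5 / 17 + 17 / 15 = 2 * sqrt(30) / 15 + 364 / 255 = 2.16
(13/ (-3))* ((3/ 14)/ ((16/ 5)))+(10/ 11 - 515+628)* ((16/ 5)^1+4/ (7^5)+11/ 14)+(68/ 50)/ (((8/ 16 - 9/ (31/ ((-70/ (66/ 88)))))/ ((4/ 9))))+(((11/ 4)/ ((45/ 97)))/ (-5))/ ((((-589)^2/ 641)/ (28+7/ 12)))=30727204830102978217/ 67725027670497120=453.71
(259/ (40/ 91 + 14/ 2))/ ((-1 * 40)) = -23569/ 27080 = -0.87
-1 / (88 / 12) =-3 / 22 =-0.14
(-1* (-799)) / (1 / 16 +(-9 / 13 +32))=166192 / 6525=25.47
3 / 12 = 1 / 4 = 0.25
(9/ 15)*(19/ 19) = 3/ 5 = 0.60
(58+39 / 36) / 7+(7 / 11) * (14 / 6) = 9.93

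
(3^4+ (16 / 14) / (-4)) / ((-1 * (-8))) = 565 / 56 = 10.09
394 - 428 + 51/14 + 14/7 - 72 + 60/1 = -565/14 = -40.36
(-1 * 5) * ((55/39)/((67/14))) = -3850/2613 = -1.47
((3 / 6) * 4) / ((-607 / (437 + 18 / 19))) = -16642 / 11533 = -1.44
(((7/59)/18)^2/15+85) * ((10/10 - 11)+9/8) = -102098081579/135341280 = -754.38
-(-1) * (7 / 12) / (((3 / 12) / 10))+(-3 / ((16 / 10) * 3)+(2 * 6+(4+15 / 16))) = 1903 / 48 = 39.65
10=10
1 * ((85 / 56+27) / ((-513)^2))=1597 / 14737464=0.00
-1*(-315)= 315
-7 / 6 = -1.17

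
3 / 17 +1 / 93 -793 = -1253437 / 1581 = -792.81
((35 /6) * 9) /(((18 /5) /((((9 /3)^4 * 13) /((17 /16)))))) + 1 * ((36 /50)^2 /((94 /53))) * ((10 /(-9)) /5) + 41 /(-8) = 57718766137 /3995000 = 14447.75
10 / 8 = 5 / 4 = 1.25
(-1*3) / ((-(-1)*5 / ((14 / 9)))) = -14 / 15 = -0.93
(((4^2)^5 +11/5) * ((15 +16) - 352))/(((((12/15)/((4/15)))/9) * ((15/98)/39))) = -6432303738042/25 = -257292149521.68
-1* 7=-7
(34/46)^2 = 289/529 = 0.55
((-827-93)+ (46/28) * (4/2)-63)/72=-381/28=-13.61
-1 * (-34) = 34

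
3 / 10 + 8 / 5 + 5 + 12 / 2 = 129 / 10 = 12.90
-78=-78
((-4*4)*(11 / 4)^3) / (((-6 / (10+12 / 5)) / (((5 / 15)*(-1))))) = -41261 / 180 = -229.23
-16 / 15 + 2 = 14 / 15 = 0.93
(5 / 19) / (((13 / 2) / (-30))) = -300 / 247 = -1.21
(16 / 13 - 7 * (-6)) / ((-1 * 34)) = -281 / 221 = -1.27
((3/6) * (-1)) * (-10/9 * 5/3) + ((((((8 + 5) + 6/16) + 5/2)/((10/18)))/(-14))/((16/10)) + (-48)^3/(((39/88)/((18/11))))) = -128421309865/314496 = -408340.04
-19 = -19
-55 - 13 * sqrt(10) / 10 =-59.11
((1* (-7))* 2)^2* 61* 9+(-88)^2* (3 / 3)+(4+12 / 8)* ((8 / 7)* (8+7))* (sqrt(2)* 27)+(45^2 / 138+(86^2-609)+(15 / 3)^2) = 17820* sqrt(2) / 7+5620035 / 46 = 125774.86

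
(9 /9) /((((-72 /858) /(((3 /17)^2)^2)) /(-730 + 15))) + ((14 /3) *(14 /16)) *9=7519101 /167042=45.01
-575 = -575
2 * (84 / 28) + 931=937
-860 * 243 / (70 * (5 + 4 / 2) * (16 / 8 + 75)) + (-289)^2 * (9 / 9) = 315103835 / 3773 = 83515.46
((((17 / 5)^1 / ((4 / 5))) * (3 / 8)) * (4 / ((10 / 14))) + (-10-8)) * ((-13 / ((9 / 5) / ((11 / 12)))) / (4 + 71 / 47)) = 813241 / 74592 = 10.90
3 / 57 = 1 / 19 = 0.05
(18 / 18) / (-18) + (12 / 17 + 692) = 211951 / 306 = 692.65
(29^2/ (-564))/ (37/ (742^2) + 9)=-115756081/ 698670933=-0.17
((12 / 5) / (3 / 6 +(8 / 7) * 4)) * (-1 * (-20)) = 672 / 71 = 9.46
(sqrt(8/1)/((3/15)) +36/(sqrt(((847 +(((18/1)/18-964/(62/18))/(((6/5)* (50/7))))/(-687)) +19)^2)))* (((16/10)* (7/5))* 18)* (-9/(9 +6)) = -6048* sqrt(2)/25-27821719296/27666315875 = -343.13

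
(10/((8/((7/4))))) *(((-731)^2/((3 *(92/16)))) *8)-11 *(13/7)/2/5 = 2618359033/4830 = 542103.32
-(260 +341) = -601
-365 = -365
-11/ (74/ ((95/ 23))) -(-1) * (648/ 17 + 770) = 23364311/ 28934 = 807.50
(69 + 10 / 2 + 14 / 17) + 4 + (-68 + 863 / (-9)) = -13015 / 153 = -85.07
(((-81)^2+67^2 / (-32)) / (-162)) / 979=-205463 / 5075136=-0.04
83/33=2.52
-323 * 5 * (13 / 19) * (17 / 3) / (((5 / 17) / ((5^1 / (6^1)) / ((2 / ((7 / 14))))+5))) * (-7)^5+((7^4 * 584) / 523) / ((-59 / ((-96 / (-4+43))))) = 1863622130.95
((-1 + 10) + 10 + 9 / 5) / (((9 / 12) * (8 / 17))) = 884 / 15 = 58.93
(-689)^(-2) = 1/474721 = 0.00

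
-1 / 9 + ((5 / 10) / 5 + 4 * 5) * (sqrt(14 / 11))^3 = -1 / 9 + 1407 * sqrt(154) / 605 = 28.75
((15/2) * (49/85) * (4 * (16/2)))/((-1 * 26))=-1176/221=-5.32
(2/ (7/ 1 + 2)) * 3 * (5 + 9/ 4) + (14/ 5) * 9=901/ 30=30.03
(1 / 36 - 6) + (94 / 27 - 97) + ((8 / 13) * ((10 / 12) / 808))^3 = -16214715724135 / 162977133384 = -99.49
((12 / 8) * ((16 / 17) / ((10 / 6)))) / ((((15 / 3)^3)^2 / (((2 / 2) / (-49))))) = -72 / 65078125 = -0.00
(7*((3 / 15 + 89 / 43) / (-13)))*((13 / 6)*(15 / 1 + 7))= -37576 / 645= -58.26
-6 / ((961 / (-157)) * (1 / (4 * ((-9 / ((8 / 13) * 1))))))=-55107 / 961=-57.34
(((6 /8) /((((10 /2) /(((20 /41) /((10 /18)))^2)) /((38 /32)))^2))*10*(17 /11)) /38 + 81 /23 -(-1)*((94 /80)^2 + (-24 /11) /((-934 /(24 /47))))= 123369187080295993 /25106759890907200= 4.91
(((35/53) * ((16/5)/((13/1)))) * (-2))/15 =-224/10335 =-0.02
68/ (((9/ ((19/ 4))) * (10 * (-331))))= -323/ 29790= -0.01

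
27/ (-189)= -1/ 7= -0.14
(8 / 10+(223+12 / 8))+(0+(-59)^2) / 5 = 1843 / 2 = 921.50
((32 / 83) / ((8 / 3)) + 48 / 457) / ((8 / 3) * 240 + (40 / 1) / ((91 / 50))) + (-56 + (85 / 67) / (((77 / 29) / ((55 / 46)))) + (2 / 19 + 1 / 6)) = -6457575384756319 / 117077527979580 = -55.16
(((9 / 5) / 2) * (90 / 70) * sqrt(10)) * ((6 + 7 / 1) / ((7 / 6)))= 3159 * sqrt(10) / 245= 40.77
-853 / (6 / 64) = -27296 / 3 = -9098.67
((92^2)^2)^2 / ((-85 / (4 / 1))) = -20528754925502464 / 85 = -241514763829440.75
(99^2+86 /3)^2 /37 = 23502733 /9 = 2611414.78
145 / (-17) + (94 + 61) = 2490 / 17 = 146.47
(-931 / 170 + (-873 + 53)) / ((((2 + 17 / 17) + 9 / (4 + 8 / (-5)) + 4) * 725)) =-9678 / 91375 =-0.11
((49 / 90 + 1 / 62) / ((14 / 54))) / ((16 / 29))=34017 / 8680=3.92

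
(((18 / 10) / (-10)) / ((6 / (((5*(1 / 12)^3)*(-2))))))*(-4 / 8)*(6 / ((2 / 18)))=-3 / 640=-0.00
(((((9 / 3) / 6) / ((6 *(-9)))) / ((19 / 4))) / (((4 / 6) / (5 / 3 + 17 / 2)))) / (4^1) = -61 / 8208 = -0.01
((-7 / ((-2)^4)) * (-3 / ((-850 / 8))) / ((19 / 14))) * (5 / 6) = -49 / 6460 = -0.01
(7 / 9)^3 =0.47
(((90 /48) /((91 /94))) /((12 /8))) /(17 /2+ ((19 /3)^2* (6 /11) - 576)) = -7755 /3277001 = -0.00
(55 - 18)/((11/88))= 296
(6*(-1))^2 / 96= 3 / 8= 0.38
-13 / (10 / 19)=-247 / 10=-24.70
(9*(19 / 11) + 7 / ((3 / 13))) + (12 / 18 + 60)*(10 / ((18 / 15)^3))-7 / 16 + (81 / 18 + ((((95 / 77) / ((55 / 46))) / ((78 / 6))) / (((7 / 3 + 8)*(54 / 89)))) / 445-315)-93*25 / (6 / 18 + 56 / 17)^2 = -274560715621823 / 3028076971920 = -90.67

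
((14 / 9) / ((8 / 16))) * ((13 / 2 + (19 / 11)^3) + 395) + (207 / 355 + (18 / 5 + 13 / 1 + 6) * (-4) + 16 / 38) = 2111077249 / 1795519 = 1175.75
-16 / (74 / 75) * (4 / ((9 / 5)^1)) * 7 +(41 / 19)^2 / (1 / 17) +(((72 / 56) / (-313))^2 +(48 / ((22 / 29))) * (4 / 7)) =-289750631333150 / 2115960815661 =-136.94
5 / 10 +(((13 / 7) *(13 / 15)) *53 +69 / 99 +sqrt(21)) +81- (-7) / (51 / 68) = sqrt(21) +136163 / 770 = 181.42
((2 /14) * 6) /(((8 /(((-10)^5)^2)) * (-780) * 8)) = -15625000 /91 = -171703.30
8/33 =0.24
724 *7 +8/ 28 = 35478/ 7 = 5068.29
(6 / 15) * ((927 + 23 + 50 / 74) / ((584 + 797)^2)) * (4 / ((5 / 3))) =33768 / 70564957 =0.00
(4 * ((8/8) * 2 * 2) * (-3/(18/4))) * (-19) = 608/3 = 202.67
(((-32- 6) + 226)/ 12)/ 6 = 47/ 18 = 2.61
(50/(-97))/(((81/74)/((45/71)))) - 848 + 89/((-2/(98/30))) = -615903461/619830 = -993.67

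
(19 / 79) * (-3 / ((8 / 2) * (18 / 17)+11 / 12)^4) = -98717812992 / 96391326166879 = -0.00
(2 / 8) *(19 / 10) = 19 / 40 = 0.48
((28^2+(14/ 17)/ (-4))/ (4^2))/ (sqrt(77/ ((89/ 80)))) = 3807 * sqrt(34265)/ 119680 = 5.89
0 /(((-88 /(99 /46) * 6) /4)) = 0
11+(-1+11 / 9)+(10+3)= 218 / 9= 24.22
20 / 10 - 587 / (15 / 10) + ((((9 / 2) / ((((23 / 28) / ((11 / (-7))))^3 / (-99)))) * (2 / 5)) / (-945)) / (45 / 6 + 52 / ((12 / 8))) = -57204100336 / 146916525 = -389.36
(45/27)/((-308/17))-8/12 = -701/924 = -0.76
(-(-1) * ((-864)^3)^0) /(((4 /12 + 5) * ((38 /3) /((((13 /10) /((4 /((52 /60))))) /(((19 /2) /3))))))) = 1521 /1155200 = 0.00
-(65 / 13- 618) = 613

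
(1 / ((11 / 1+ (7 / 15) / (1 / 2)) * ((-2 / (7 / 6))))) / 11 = -35 / 7876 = -0.00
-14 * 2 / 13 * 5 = -140 / 13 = -10.77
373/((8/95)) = 35435/8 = 4429.38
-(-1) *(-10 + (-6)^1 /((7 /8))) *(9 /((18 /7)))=-59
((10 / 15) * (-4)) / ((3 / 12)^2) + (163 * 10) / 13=3226 / 39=82.72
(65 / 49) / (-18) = -65 / 882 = -0.07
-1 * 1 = -1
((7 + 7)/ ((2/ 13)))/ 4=91/ 4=22.75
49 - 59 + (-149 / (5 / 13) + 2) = -1977 / 5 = -395.40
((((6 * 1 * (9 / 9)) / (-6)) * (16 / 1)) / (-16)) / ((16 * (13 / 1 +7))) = 0.00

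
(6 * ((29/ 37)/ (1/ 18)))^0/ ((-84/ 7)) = -1/ 12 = -0.08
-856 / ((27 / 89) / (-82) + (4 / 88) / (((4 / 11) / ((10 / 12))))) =-8520.21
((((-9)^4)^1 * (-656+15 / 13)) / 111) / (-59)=18617931 / 28379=656.05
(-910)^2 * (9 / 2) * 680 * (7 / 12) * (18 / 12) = 2217237750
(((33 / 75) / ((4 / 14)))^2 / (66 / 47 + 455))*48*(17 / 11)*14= 72351048 / 13406875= 5.40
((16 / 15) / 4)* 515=412 / 3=137.33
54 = 54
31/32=0.97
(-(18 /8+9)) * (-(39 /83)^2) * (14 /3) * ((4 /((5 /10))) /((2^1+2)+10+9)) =638820 /158447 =4.03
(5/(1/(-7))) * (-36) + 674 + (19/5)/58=560879/290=1934.07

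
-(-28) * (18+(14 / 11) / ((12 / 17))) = 554.48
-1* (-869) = 869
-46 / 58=-0.79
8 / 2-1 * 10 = -6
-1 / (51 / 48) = -16 / 17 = -0.94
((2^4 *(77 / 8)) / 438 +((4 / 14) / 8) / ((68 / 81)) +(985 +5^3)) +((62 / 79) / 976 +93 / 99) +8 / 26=1111.64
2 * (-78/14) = -78/7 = -11.14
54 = 54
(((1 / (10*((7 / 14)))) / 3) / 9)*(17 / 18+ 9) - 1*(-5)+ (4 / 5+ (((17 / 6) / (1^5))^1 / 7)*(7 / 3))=6.82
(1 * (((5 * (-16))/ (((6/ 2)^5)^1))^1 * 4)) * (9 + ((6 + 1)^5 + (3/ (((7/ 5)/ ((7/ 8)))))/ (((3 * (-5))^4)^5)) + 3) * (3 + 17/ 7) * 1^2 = -906771085585905761718750000304/ 7541682263820648193359375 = -120234.59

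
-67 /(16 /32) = -134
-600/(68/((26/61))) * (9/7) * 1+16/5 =-59356/36295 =-1.64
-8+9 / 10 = -71 / 10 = -7.10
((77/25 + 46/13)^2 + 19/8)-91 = -37873717/845000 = -44.82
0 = 0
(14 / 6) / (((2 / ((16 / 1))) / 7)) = 392 / 3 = 130.67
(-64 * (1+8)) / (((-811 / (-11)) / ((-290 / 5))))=367488 / 811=453.13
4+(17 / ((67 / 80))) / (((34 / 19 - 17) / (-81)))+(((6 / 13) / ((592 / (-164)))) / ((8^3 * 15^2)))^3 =6436179641740308774833498981 / 57417279770216890368000000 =112.09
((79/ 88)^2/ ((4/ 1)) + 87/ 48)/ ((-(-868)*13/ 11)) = 62385/ 31775744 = 0.00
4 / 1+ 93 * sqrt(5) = 4+ 93 * sqrt(5) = 211.95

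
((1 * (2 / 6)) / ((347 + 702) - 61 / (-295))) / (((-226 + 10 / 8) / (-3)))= 295 / 69563721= 0.00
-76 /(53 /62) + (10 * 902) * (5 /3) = 2376164 /159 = 14944.43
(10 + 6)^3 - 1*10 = 4086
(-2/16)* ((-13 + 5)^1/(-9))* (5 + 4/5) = -29/45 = -0.64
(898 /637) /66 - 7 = -6.98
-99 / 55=-9 / 5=-1.80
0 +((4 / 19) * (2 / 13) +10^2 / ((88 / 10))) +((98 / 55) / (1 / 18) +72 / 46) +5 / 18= 254841877 / 5624190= 45.31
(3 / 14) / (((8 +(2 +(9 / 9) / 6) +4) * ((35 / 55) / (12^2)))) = 14256 / 4165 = 3.42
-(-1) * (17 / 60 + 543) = 32597 / 60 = 543.28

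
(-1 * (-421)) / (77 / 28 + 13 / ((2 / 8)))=1684 / 219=7.69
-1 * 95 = -95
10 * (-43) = -430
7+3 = 10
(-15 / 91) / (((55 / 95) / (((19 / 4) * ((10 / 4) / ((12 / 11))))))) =-9025 / 2912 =-3.10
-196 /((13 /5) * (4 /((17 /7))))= -595 /13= -45.77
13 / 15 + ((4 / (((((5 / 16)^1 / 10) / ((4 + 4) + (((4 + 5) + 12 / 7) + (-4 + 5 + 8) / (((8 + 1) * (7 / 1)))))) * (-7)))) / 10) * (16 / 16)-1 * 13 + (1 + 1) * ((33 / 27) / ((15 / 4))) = -304046 / 6615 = -45.96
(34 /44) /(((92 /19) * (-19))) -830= -1679937 /2024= -830.01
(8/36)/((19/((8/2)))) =8/171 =0.05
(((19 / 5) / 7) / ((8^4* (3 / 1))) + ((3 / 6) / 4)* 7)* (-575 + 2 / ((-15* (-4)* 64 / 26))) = -207734235593 / 412876800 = -503.14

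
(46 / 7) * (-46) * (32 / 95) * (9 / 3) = -305.47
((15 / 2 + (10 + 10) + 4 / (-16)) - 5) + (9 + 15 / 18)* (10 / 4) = 281 / 6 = 46.83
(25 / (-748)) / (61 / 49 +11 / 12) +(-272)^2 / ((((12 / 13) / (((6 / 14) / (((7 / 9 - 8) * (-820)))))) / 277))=1606.62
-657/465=-219/155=-1.41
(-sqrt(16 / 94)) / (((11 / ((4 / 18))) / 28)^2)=-6272 * sqrt(94) / 460647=-0.13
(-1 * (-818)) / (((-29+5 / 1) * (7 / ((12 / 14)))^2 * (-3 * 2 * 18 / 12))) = 409 / 7203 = 0.06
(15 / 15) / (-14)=-1 / 14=-0.07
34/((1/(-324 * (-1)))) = 11016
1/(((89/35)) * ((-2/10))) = -175/89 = -1.97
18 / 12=3 / 2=1.50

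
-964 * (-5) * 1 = 4820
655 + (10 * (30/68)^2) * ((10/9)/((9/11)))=1710530/2601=657.64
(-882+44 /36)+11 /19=-150514 /171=-880.20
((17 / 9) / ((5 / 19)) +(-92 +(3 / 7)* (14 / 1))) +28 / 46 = -80951 / 1035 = -78.21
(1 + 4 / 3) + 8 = 31 / 3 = 10.33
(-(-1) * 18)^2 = 324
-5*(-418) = 2090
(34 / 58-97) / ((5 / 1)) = -2796 / 145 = -19.28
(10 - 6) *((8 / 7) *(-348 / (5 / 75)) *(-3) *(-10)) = -5011200 / 7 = -715885.71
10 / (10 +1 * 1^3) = 10 / 11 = 0.91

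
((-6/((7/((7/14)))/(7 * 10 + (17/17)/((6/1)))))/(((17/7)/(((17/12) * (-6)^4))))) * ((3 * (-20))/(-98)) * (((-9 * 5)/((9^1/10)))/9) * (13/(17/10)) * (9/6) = 738855000/833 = 886980.79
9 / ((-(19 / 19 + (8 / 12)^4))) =-729 / 97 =-7.52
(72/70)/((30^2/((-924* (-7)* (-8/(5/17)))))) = -125664/625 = -201.06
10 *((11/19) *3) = 330/19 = 17.37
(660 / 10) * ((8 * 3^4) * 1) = 42768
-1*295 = -295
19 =19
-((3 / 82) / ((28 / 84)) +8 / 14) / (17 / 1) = -23 / 574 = -0.04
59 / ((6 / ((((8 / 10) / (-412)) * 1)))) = -59 / 3090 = -0.02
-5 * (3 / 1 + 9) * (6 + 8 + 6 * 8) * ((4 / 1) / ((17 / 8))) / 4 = -29760 / 17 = -1750.59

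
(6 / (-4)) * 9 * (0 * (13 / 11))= 0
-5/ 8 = -0.62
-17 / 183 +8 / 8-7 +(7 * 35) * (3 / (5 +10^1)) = 7852 / 183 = 42.91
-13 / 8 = -1.62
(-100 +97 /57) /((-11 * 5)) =5603 /3135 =1.79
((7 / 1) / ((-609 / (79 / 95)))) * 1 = -79 / 8265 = -0.01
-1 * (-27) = 27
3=3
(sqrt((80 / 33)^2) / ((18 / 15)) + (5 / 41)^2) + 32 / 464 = 10154413 / 4826151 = 2.10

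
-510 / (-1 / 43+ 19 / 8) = -175440 / 809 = -216.86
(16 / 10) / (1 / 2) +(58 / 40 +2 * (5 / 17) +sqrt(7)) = sqrt(7) +1781 / 340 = 7.88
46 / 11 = 4.18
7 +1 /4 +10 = 69 /4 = 17.25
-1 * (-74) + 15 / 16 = 1199 / 16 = 74.94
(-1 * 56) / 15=-56 / 15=-3.73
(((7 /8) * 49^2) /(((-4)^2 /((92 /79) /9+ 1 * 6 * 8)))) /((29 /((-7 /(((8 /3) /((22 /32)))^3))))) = -26.14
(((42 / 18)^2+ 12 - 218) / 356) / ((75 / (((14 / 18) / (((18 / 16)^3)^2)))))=-165609472 / 57467372535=-0.00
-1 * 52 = -52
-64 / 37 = -1.73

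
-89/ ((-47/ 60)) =5340/ 47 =113.62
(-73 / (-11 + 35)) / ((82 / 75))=-1825 / 656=-2.78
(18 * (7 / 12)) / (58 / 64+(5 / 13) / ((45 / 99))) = 1456 / 243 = 5.99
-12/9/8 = -1/6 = -0.17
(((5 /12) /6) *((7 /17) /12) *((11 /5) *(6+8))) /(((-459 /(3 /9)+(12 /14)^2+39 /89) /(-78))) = 30557527 /7343977968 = 0.00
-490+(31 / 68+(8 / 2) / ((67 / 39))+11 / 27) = -59883269 / 123012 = -486.81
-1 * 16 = -16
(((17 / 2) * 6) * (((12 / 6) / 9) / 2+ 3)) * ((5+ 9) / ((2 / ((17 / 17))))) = 3332 / 3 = 1110.67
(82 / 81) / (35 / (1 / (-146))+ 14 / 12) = -164 / 827631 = -0.00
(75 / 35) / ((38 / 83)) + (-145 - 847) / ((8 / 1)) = -31739 / 266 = -119.32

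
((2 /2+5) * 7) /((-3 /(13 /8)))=-91 /4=-22.75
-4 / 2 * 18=-36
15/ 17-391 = -6632/ 17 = -390.12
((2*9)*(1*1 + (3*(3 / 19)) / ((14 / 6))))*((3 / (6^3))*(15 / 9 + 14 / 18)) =880 / 1197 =0.74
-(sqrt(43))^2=-43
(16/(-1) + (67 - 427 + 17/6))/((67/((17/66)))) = -38063/26532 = -1.43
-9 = -9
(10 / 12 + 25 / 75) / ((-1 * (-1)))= 7 / 6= 1.17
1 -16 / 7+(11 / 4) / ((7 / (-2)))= -29 / 14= -2.07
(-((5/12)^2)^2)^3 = -244140625/8916100448256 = -0.00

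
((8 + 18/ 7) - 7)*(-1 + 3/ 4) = -25/ 28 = -0.89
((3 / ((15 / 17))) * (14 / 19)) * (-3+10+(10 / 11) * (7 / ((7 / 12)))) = 46886 / 1045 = 44.87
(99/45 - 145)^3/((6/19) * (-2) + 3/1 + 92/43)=-297383379048/460375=-645959.01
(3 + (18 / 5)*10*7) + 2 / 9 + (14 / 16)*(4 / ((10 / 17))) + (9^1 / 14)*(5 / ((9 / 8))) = 332677 / 1260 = 264.03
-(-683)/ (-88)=-683/ 88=-7.76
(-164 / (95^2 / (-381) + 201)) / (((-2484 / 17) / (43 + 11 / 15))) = 14517116 / 52440345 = 0.28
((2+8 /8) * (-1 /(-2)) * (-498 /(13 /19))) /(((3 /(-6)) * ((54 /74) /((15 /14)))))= 291745 /91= 3205.99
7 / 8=0.88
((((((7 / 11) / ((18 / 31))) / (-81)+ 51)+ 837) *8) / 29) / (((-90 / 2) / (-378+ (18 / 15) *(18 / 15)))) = 59586548968 / 29068875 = 2049.84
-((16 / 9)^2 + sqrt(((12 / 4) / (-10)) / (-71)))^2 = -46550243 / 4658310 -256 * sqrt(2130) / 28755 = -10.40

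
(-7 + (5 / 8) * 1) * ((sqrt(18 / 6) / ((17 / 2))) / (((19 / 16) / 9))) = -108 * sqrt(3) / 19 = -9.85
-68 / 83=-0.82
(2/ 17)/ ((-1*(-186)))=1/ 1581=0.00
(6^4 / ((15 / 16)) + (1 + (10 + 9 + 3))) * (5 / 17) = 7027 / 17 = 413.35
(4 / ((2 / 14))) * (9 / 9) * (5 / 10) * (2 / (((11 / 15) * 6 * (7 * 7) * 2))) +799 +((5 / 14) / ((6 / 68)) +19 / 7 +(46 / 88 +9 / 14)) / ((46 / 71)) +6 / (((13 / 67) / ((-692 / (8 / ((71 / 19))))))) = -96419970875 / 10498488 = -9184.18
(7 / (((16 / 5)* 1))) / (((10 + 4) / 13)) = 65 / 32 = 2.03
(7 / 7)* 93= 93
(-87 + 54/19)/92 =-1599/1748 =-0.91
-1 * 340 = -340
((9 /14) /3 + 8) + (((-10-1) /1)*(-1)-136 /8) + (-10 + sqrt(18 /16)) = -6.73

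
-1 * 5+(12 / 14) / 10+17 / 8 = -781 / 280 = -2.79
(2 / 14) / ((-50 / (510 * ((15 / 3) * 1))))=-51 / 7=-7.29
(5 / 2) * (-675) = -3375 / 2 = -1687.50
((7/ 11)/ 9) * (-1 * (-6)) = 14/ 33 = 0.42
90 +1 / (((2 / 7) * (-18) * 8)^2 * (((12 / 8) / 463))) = 11220127 / 124416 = 90.18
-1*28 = -28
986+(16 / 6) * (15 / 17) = 16802 / 17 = 988.35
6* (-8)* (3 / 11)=-144 / 11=-13.09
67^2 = 4489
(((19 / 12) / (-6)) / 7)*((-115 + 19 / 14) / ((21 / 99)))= 332519 / 16464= 20.20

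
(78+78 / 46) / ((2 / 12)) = 10998 / 23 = 478.17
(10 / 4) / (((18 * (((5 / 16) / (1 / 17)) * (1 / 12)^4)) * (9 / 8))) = 8192 / 17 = 481.88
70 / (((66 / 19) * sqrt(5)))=133 * sqrt(5) / 33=9.01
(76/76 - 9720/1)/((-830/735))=1428693/166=8606.58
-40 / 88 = -5 / 11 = -0.45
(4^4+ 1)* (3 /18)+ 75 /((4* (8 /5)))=54.55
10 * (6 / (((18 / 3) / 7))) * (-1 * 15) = -1050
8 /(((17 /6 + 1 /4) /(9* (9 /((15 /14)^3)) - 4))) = 160.49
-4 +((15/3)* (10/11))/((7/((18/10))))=-218/77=-2.83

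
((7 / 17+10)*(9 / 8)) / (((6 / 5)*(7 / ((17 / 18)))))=295 / 224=1.32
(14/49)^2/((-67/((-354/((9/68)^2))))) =2182528/88641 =24.62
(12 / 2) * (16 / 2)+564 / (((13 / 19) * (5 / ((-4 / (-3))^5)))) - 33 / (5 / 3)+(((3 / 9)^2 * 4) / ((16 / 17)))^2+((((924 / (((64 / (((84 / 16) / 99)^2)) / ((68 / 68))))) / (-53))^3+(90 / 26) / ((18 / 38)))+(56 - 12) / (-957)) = 370756326072624249419423 / 507600374259536363520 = 730.41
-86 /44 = -43 /22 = -1.95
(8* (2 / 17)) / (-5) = -16 / 85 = -0.19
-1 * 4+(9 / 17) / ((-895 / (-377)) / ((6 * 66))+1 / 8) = 0.04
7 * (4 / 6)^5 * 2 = 448 / 243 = 1.84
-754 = -754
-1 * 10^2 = -100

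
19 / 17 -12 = -185 / 17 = -10.88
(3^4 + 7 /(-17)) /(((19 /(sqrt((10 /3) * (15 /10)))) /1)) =1370 * sqrt(5) /323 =9.48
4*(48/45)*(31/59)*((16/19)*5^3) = 793600/3363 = 235.98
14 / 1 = 14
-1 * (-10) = 10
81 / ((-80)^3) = -81 / 512000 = -0.00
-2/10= -1/5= -0.20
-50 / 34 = -25 / 17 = -1.47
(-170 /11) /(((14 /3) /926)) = -236130 /77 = -3066.62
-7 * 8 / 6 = -28 / 3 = -9.33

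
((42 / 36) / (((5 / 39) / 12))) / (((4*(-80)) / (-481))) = 131313 / 800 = 164.14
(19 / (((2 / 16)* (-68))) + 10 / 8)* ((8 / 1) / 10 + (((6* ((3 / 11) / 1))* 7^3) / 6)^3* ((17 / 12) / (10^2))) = -413693361997 / 36203200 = -11426.98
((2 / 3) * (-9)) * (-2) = 12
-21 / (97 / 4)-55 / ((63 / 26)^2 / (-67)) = 241299424 / 384993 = 626.76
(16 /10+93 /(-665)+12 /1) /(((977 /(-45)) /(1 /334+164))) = -232251597 /2284226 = -101.68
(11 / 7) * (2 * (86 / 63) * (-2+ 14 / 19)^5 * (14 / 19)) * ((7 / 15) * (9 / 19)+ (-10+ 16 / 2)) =565785133056 / 31285510865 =18.08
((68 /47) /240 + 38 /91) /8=108707 /2052960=0.05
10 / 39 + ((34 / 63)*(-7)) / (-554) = 8531 / 32409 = 0.26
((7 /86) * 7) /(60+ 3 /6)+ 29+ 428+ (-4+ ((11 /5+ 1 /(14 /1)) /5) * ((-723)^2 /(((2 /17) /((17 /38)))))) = 125038341624437 /138399800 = 903457.53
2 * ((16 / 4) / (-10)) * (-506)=2024 / 5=404.80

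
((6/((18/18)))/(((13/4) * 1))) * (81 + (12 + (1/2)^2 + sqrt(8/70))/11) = 48 * sqrt(35)/5005 + 21678/143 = 151.65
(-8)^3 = -512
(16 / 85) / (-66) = -8 / 2805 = -0.00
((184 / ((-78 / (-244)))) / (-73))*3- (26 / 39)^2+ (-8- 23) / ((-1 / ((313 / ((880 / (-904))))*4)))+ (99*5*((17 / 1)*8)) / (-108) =-19033505488 / 469755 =-40517.94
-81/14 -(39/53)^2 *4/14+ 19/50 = -2733364/491575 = -5.56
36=36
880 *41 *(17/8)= 76670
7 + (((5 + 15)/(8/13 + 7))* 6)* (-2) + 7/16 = -12713/528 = -24.08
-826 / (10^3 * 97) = -413 / 48500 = -0.01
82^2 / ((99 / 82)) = 551368 / 99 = 5569.37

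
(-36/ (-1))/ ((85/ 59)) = 2124/ 85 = 24.99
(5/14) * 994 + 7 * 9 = 418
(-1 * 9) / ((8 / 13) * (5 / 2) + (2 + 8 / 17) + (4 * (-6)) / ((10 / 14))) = 9945 / 32698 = 0.30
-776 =-776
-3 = -3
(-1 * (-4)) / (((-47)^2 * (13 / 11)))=44 / 28717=0.00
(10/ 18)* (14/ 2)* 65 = 2275/ 9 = 252.78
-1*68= -68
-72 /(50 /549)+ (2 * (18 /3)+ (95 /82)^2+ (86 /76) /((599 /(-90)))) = -1487256462991 /1913146100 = -777.39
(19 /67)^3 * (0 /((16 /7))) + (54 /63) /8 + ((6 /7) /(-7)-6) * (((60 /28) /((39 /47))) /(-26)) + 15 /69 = 4973729 /5332964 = 0.93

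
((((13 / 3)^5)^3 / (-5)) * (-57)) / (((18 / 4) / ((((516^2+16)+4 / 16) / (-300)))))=-1035833100485213295365087 / 129140163000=-8020998862183.67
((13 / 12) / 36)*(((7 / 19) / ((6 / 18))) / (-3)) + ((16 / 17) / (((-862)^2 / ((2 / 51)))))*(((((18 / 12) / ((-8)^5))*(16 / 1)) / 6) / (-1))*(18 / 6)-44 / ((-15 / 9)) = 3721013234686021 / 141006687114240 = 26.39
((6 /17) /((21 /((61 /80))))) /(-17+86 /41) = -2501 /2908360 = -0.00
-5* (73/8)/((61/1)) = -365/488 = -0.75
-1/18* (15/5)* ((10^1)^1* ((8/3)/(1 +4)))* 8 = -64/9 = -7.11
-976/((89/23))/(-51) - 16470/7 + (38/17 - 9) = -74815129/31773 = -2354.68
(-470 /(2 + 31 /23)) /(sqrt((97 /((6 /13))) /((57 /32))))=-16215 * sqrt(23959) /194194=-12.92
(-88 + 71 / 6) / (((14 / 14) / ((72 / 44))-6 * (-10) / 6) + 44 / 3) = -1371 / 455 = -3.01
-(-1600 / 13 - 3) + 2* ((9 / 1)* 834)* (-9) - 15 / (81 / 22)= -134986.00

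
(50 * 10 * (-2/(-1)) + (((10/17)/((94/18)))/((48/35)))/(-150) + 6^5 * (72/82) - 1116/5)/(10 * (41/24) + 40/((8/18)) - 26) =59787848943/637490140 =93.79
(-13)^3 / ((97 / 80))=-175760 / 97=-1811.96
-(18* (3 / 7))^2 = -2916 / 49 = -59.51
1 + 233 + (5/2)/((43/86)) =239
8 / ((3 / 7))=56 / 3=18.67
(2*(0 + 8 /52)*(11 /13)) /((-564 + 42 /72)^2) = 6336 /7725179449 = 0.00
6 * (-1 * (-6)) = 36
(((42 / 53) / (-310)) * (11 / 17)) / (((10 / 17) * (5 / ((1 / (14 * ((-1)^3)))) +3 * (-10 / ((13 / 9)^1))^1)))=0.00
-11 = -11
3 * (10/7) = 30/7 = 4.29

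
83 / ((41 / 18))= 1494 / 41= 36.44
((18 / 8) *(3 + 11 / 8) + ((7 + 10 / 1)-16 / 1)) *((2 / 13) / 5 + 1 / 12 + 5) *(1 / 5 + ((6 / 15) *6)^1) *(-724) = -250537123 / 2400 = -104390.47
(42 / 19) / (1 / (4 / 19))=168 / 361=0.47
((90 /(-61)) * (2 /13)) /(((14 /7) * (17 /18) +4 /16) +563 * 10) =-6480 /160786301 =-0.00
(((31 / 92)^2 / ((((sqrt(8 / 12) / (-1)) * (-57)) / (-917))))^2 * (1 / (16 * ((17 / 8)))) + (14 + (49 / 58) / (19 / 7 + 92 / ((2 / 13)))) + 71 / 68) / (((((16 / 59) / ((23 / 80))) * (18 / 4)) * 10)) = 576687091344960610859 / 1611192101376393216000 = 0.36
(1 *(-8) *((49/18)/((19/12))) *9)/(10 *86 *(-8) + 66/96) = 37632/2091311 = 0.02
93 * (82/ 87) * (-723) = -1837866/ 29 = -63374.69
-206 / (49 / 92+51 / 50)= -473800 / 3571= -132.68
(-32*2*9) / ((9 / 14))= -896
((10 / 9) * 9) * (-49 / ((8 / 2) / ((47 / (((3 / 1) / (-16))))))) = 92120 / 3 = 30706.67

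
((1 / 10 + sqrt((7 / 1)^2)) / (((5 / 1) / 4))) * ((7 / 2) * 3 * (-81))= -120771 / 25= -4830.84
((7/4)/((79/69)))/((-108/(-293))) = 47173/11376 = 4.15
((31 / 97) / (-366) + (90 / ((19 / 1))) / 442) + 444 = 444.01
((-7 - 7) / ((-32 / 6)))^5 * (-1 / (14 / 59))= -34423137 / 65536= -525.26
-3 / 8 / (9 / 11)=-11 / 24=-0.46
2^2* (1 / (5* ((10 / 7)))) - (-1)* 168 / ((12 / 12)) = 4214 / 25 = 168.56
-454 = -454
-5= -5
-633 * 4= -2532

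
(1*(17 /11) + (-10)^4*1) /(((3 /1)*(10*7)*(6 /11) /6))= 110017 /210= 523.89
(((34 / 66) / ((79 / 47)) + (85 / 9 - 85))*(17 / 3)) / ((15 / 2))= -20009782 / 351945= -56.85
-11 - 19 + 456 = 426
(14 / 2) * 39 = 273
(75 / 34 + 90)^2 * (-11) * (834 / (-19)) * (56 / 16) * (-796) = -3305227412025 / 289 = -11436773051.99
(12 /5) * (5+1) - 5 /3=191 /15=12.73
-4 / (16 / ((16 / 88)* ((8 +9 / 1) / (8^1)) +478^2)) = -10053313 / 176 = -57121.10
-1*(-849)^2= -720801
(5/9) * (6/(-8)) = -5/12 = -0.42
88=88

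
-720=-720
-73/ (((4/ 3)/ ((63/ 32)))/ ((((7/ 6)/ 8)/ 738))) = -3577/ 167936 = -0.02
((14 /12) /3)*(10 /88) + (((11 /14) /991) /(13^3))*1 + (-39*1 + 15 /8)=-111896403349 /3017636622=-37.08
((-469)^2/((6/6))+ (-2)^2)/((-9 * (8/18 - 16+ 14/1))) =219965/14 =15711.79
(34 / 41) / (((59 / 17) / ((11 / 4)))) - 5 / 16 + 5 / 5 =52041 / 38704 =1.34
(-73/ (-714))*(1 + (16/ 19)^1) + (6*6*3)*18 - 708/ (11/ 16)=19492543/ 21318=914.37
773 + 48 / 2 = 797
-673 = -673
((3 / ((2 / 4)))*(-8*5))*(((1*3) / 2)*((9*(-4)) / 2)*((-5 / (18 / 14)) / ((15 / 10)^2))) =-11200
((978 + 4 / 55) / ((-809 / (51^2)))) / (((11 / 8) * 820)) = -279836388 / 100336225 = -2.79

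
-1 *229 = -229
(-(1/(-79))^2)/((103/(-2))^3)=8/6819709207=0.00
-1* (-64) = 64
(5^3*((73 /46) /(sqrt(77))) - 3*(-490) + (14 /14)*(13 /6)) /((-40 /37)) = -326821 /240 - 67525*sqrt(77) /28336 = -1382.67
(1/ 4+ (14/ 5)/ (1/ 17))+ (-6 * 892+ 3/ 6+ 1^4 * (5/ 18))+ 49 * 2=-5205.37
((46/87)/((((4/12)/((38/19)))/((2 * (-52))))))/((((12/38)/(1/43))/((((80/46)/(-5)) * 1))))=31616/3741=8.45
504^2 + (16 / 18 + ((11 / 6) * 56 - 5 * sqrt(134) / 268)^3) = 4834312087 / 3618 - 254235895 * sqrt(134) / 430944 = 1329354.37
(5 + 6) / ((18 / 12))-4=10 / 3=3.33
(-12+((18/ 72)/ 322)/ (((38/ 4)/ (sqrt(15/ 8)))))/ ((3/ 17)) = -68+17* sqrt(30)/ 146832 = -68.00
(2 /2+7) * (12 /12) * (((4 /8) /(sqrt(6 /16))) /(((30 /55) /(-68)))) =-2992 * sqrt(6) /9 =-814.32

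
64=64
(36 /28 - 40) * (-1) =271 /7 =38.71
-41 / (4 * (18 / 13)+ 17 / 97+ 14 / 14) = -51701 / 8466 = -6.11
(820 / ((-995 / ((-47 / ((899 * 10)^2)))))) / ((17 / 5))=1927 / 13670719915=0.00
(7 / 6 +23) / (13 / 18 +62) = 435 / 1129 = 0.39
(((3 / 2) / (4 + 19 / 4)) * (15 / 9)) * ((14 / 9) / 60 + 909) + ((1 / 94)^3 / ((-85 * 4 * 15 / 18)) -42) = 29051328261593 / 133433319600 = 217.72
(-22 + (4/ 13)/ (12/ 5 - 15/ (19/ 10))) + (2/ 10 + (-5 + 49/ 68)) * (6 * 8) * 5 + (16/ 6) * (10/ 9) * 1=-172723192/ 173043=-998.15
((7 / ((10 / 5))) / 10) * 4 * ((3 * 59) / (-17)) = -1239 / 85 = -14.58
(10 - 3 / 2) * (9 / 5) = 153 / 10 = 15.30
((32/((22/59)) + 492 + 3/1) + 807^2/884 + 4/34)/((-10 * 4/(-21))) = 269067939/388960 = 691.76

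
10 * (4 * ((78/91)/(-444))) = -20/259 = -0.08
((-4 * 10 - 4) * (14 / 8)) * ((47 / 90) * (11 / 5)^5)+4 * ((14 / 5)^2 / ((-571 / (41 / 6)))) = -332863947899 / 160593750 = -2072.71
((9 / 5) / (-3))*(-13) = 39 / 5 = 7.80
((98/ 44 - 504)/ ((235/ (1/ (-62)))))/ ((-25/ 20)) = -11039/ 400675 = -0.03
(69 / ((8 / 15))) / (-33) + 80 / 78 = -9935 / 3432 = -2.89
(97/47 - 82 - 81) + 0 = -7564/47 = -160.94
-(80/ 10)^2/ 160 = -0.40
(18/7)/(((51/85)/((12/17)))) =360/119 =3.03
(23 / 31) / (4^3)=0.01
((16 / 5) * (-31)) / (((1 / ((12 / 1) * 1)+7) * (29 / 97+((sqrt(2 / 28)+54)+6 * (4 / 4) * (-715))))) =56002368 * sqrt(14) / 1004410004376725+3320930030208 / 1004410004376725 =0.00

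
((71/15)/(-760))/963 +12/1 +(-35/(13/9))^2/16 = 180691542077/3710631600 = 48.70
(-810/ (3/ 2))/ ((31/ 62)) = -1080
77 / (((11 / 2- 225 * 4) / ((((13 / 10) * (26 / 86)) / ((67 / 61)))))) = -793793 / 25770545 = -0.03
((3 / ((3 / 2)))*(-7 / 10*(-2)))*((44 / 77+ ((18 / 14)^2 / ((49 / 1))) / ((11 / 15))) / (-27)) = -32614 / 509355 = -0.06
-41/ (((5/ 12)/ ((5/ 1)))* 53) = -492/ 53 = -9.28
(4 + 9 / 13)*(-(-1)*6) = 366 / 13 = 28.15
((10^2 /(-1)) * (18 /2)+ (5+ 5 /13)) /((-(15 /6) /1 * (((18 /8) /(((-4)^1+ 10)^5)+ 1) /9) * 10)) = 72347904 /224705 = 321.97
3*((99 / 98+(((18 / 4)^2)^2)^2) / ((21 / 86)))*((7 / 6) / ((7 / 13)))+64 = 393038892565 / 87808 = 4476117.13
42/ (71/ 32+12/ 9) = 4032/ 341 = 11.82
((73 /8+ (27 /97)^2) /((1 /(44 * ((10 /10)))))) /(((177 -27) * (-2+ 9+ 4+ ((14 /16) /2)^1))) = 0.24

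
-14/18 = -7/9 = -0.78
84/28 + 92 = 95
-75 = -75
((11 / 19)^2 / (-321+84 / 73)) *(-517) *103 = 470366083 / 8428989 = 55.80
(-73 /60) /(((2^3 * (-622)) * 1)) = 73 /298560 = 0.00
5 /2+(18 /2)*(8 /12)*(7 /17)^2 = 2033 /578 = 3.52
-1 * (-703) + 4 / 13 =9143 / 13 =703.31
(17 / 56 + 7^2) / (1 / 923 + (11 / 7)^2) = 17838821 / 893856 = 19.96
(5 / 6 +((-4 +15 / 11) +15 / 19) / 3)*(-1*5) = -455 / 418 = -1.09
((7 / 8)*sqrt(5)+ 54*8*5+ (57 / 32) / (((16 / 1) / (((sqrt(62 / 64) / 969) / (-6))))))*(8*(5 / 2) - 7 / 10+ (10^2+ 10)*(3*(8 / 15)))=422230.11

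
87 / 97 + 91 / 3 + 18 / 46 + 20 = 345503 / 6693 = 51.62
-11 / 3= -3.67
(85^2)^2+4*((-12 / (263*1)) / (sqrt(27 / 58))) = 52200625 -16*sqrt(174) / 789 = 52200624.73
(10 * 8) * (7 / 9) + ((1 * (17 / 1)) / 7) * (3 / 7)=27899 / 441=63.26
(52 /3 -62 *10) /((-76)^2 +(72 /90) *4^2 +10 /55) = -49720 /477591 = -0.10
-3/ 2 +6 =9/ 2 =4.50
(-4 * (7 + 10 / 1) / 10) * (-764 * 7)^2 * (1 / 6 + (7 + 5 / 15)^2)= -472118423728 / 45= -10491520527.29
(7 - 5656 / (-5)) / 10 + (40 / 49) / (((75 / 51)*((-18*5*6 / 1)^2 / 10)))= 40657649 / 357210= 113.82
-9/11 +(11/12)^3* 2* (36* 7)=102271/264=387.39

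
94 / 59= 1.59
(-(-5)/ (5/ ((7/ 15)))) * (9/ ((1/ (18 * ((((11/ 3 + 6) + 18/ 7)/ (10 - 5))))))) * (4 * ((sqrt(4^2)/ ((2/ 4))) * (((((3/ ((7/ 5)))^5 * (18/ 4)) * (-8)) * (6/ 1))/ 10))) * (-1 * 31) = 3010837651200/ 16807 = 179141884.41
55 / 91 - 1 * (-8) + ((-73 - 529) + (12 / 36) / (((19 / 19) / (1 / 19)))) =-3077852 / 5187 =-593.38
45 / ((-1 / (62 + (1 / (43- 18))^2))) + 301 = -311134 / 125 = -2489.07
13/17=0.76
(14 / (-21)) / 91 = -2 / 273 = -0.01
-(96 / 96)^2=-1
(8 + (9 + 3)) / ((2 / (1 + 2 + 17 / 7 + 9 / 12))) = 865 / 14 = 61.79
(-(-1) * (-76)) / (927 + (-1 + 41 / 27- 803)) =-1026 / 1681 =-0.61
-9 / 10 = -0.90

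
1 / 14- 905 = -904.93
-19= -19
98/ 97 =1.01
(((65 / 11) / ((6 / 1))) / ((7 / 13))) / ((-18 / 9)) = -845 / 924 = -0.91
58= 58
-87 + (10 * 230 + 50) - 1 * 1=2262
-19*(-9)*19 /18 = 361 /2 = 180.50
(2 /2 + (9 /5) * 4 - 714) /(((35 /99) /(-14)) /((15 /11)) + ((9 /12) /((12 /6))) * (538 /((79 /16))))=-15054714 /871165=-17.28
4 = 4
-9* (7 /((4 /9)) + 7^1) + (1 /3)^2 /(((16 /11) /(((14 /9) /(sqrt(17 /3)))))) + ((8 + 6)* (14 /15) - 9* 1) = -12041 /60 + 77* sqrt(51) /11016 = -200.63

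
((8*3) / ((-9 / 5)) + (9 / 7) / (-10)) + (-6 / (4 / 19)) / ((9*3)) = -4573 / 315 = -14.52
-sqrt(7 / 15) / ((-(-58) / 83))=-83* sqrt(105) / 870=-0.98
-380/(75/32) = -2432/15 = -162.13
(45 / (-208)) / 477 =-5 / 11024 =-0.00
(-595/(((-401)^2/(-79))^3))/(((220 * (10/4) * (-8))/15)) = -176014923/731777249702822576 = -0.00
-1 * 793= -793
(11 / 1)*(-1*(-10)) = 110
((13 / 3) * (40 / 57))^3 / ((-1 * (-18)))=70304000 / 45001899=1.56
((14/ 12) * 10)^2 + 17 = 1378/ 9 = 153.11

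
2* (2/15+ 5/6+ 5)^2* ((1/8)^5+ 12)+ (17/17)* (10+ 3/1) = 12790758697/14745600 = 867.43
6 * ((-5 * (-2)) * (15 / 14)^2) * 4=13500 / 49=275.51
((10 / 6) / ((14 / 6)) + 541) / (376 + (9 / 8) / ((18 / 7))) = 60672 / 42161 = 1.44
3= 3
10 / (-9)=-10 / 9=-1.11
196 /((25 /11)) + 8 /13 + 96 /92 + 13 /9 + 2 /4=12088417 /134550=89.84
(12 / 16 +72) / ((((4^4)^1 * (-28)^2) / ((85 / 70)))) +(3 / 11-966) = -119396346735 / 123633664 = -965.73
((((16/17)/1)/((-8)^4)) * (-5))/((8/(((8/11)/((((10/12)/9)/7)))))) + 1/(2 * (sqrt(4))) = 5795/23936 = 0.24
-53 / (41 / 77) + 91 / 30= -118699 / 1230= -96.50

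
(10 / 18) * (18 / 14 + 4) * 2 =370 / 63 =5.87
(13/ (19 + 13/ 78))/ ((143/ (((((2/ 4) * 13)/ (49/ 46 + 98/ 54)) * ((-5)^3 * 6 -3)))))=-1585818/ 196735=-8.06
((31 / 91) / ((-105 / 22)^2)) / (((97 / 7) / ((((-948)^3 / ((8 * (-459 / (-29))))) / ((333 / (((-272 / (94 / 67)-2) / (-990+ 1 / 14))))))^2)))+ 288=67660970945087145762768927904 / 3857832965563740152358525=17538.60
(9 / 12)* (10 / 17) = 15 / 34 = 0.44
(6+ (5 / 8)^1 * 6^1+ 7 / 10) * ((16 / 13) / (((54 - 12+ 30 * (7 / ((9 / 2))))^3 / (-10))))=-297 / 1609699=-0.00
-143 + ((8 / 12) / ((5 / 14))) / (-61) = -130873 / 915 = -143.03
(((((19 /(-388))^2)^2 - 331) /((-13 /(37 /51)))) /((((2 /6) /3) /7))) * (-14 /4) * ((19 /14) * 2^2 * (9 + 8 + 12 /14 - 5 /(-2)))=-450118.80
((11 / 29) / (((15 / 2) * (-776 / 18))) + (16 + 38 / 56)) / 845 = 6567893 / 332777900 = 0.02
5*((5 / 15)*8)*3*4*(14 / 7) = 320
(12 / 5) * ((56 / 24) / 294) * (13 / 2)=13 / 105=0.12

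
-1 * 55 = -55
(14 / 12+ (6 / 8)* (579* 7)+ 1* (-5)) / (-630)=-36431 / 7560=-4.82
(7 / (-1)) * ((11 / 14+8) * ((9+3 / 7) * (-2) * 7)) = 8118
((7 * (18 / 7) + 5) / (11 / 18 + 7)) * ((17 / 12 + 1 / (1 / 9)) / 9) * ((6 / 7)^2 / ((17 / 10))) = 172500 / 114121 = 1.51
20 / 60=1 / 3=0.33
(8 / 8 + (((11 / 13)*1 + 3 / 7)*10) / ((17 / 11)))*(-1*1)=-14307 / 1547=-9.25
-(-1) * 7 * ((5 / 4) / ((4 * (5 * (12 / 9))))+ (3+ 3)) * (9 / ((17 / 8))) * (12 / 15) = 24381 / 170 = 143.42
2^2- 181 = -177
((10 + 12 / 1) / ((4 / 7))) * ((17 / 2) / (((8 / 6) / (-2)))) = -3927 / 8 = -490.88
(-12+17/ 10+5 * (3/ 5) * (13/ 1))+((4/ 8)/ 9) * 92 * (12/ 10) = 209/ 6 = 34.83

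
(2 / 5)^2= 4 / 25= 0.16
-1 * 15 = -15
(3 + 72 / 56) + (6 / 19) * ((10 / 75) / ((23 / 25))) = 13250 / 3059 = 4.33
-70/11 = -6.36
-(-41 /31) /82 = 1 /62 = 0.02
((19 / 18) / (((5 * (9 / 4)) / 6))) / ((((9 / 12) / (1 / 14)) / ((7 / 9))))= 152 / 3645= 0.04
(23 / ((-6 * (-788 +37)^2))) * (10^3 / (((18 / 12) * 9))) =-23000 / 45684081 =-0.00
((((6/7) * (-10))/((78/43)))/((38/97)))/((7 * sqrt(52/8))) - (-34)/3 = 34/3 - 20855 * sqrt(26)/157339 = 10.66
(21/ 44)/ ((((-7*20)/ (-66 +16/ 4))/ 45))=837/ 88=9.51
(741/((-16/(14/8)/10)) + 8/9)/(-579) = 233159/166752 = 1.40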